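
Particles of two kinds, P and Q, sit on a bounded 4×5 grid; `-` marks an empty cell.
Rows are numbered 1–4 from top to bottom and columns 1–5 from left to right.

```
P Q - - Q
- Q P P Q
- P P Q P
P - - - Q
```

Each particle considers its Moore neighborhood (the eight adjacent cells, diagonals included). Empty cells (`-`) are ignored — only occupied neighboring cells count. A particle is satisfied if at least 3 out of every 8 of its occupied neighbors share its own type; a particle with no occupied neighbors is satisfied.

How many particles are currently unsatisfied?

(1,1)P 0/2 unhappy
(1,2)Q 1/3 unhappy
(1,5)Q 1/2 ok
(2,2)Q 1/5 unhappy
(2,3)P 3/6 ok
(2,4)P 3/6 ok
(2,5)Q 2/4 ok
(3,2)P 3/4 ok
(3,3)P 3/5 ok
(3,4)Q 2/6 unhappy
(3,5)P 1/4 unhappy
(4,1)P 1/1 ok
(4,5)Q 1/2 ok
Unsatisfied: (1,1), (1,2), (2,2), (3,4), (3,5) — 5 in total.

5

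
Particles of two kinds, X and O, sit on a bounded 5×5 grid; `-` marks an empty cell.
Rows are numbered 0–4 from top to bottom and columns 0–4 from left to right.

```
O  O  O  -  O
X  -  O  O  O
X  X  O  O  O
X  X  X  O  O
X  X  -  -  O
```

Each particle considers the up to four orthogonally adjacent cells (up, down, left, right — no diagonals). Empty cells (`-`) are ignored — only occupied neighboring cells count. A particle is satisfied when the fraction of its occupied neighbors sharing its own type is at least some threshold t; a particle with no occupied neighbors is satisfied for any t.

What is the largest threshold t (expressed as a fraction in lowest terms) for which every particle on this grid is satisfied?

Row 0: (0,0)O 1/2 · (0,1)O 2/2 · (0,2)O 2/2 · (0,4)O 1/1
Row 1: (1,0)X 1/2 · (1,2)O 3/3 · (1,3)O 3/3 · (1,4)O 3/3
Row 2: (2,0)X 3/3 · (2,1)X 2/3 · (2,2)O 2/4 · (2,3)O 4/4 · (2,4)O 3/3
Row 3: (3,0)X 3/3 · (3,1)X 4/4 · (3,2)X 1/3 · (3,3)O 2/3 · (3,4)O 3/3
Row 4: (4,0)X 2/2 · (4,1)X 2/2 · (4,4)O 1/1
The smallest same-type fraction is 1/3 at (3,2), which reduces to 1/3. Any threshold above that leaves this particle unsatisfied.

1/3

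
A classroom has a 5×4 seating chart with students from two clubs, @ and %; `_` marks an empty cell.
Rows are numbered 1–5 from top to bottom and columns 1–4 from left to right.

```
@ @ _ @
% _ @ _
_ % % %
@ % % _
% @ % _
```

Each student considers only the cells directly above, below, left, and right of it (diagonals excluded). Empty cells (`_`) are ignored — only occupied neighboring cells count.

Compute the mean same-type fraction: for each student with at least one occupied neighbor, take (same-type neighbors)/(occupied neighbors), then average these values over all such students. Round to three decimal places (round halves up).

0.481

Row 1: (1,1)@ 1/2 · (1,2)@ 1/1 · (1,4)@ — no occupied neighbors
Row 2: (2,1)% 0/1 · (2,3)@ 0/1
Row 3: (3,2)% 2/2 · (3,3)% 3/4 · (3,4)% 1/1
Row 4: (4,1)@ 0/2 · (4,2)% 2/4 · (4,3)% 3/3
Row 5: (5,1)% 0/2 · (5,2)@ 0/3 · (5,3)% 1/2
Sum over 13 students: 1/2 + 1/1 + 0/1 + 0/1 + 2/2 + 3/4 + 1/1 + 0/2 + 2/4 + 3/3 + 0/2 + 0/3 + 1/2 = 25/4; mean = 25/4 ÷ 13 = 25/52 = 0.480769… → 0.481.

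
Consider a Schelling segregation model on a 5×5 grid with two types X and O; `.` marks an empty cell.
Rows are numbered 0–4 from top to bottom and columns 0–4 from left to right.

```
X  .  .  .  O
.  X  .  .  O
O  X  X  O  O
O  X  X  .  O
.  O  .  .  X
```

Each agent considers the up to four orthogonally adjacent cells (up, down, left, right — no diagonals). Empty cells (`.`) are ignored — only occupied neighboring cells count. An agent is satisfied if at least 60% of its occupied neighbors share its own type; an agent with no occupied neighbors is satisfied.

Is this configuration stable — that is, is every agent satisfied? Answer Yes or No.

No

Row 0: (0,0)X 0/0 satisfied · (0,4)O 1/1 satisfied
Row 1: (1,1)X 1/1 satisfied · (1,4)O 2/2 satisfied
Row 2: (2,0)O 1/2 not · (2,1)X 3/4 satisfied · (2,2)X 2/3 satisfied · (2,3)O 1/2 not · (2,4)O 3/3 satisfied
Row 3: (3,0)O 1/2 not · (3,1)X 2/4 not · (3,2)X 2/2 satisfied · (3,4)O 1/2 not
Row 4: (4,1)O 0/1 not · (4,4)X 0/1 not
For instance (2,0) has only 1/2 same-type neighbors, below 3/5.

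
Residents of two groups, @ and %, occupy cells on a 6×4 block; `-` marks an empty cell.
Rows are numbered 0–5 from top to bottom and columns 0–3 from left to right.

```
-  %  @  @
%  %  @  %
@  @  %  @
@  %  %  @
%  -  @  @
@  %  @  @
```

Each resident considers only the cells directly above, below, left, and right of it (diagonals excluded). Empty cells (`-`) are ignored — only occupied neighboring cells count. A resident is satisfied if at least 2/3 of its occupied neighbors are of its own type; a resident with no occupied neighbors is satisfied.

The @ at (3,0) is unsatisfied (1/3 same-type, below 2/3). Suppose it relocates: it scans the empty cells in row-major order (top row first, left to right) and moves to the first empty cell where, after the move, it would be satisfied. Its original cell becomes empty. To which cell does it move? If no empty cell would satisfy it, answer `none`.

Vacating (3,0). Empty cells in order:
  (0,0): 0/2 same-type → still unsatisfied.
  (4,1): 1/4 same-type → still unsatisfied.

none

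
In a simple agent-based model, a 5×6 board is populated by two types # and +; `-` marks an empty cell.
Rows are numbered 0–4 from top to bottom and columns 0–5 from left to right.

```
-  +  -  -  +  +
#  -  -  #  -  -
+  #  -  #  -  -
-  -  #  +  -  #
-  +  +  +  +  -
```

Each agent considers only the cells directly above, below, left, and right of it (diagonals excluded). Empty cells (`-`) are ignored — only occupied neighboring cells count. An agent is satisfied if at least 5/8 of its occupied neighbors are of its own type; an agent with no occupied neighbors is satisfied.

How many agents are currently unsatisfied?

Row 0: (0,1)+ 0/0 ok · (0,4)+ 1/1 ok · (0,5)+ 1/1 ok
Row 1: (1,0)# 0/1 unhappy · (1,3)# 1/1 ok
Row 2: (2,0)+ 0/2 unhappy · (2,1)# 0/1 unhappy · (2,3)# 1/2 unhappy
Row 3: (3,2)# 0/2 unhappy · (3,3)+ 1/3 unhappy · (3,5)# 0/0 ok
Row 4: (4,1)+ 1/1 ok · (4,2)+ 2/3 ok · (4,3)+ 3/3 ok · (4,4)+ 1/1 ok
Unsatisfied: (1,0), (2,0), (2,1), (2,3), (3,2), (3,3) — 6 in total.

6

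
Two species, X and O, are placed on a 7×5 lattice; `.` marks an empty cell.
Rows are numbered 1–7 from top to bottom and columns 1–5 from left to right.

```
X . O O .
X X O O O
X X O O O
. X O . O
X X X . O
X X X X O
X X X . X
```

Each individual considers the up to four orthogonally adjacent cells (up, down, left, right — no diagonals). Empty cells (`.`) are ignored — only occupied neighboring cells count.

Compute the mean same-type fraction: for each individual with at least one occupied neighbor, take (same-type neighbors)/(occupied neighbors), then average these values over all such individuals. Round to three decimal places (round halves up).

Row 1: (1,1)X 1/1 · (1,3)O 2/2 · (1,4)O 2/2
Row 2: (2,1)X 3/3 · (2,2)X 2/3 · (2,3)O 3/4 · (2,4)O 4/4 · (2,5)O 2/2
Row 3: (3,1)X 2/2 · (3,2)X 3/4 · (3,3)O 3/4 · (3,4)O 3/3 · (3,5)O 3/3
Row 4: (4,2)X 2/3 · (4,3)O 1/3 · (4,5)O 2/2
Row 5: (5,1)X 2/2 · (5,2)X 4/4 · (5,3)X 2/3 · (5,5)O 2/2
Row 6: (6,1)X 3/3 · (6,2)X 4/4 · (6,3)X 4/4 · (6,4)X 1/2 · (6,5)O 1/3
Row 7: (7,1)X 2/2 · (7,2)X 3/3 · (7,3)X 2/2 · (7,5)X 0/1
Sum over 29 individuals: 1/1 + 2/2 + 2/2 + 3/3 + 2/3 + 3/4 + 4/4 + 2/2 + 2/2 + 3/4 + 3/4 + 3/3 + 3/3 + 2/3 + 1/3 + 2/2 + 2/2 + 4/4 + 2/3 + 2/2 + 3/3 + 4/4 + 4/4 + 1/2 + 1/3 + 2/2 + 3/3 + 2/2 + 0/1 = 293/12; mean = 293/12 ÷ 29 = 293/348 = 0.841954… → 0.842.

0.842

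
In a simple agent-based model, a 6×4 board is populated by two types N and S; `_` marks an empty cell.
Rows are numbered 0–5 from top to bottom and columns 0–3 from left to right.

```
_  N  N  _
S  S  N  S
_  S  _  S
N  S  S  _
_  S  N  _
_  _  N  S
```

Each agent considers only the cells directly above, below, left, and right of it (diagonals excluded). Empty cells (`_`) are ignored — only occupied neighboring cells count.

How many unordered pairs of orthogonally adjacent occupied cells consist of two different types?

Scan each occupied cell's neighbors to the right and below so each pair is counted once.
From row 0: 1 unlike of 3 pairs (running 1/3).
From row 1: 2 unlike of 5 pairs (running 3/8).
From row 2: 0 unlike of 1 pairs (running 3/9).
From row 3: 2 unlike of 4 pairs (running 5/13).
From row 4: 1 unlike of 2 pairs (running 6/15).
From row 5: 1 unlike of 1 pairs (running 7/16).
Total adjacent occupied pairs: 16; unlike-type pairs: 7.

7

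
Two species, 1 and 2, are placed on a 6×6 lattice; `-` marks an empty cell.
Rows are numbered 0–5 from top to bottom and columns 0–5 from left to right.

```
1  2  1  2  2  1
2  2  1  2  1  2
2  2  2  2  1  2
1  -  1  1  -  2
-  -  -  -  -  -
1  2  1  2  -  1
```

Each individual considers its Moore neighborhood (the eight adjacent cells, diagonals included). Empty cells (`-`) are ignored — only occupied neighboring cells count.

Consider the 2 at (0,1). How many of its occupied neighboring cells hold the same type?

2

Occupied neighbors of (0,1): (0,0)=1, (0,2)=1, (1,0)=2, (1,1)=2, (1,2)=1.
Same type (2): 2 of 5.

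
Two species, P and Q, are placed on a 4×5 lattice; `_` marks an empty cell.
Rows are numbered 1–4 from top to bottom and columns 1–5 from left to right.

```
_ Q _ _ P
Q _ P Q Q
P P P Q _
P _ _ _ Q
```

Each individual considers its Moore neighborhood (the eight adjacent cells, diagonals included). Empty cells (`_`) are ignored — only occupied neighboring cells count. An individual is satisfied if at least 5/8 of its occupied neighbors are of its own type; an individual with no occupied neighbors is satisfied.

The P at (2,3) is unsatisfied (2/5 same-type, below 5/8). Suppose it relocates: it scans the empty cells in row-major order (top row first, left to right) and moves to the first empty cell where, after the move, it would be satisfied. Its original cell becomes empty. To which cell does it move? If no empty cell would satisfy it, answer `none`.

(4,2)

Vacating (2,3). Empty cells in order:
  (1,1): 0/2 same-type → still unsatisfied.
  (1,3): 0/2 same-type → still unsatisfied.
  (1,4): 1/3 same-type → still unsatisfied.
  (2,2): 3/5 same-type → still unsatisfied.
  (3,5): 0/4 same-type → still unsatisfied.
  (4,2): 4/4 same-type → satisfied — stop here.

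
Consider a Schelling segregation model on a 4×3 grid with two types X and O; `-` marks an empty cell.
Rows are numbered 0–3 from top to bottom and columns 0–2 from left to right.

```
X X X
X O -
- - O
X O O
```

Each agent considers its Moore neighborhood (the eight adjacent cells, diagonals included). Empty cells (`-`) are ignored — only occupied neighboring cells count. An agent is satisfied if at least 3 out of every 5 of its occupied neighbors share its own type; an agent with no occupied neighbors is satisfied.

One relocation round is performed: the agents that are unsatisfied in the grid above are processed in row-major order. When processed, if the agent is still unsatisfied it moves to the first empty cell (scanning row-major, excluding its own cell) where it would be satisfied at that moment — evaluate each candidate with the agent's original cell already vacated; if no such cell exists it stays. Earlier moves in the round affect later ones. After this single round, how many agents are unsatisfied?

0

Initially unsatisfied (in order): (0,2), (1,1), (3,0).
  (0,2): no empty cell satisfies it; stays.
  (1,1) → (2,1).
  (3,0) → (1,1).
Resulting grid:
X X X
X X -
- O O
- O O
All satisfied now.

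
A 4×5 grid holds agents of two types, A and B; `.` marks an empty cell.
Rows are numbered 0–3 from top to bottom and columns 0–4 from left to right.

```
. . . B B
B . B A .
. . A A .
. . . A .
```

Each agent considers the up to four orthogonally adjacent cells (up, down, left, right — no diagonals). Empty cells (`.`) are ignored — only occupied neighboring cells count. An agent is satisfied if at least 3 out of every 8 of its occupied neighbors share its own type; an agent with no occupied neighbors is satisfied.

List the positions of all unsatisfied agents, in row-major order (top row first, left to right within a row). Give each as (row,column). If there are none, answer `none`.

(0,3)B 1/2 satisfied
(0,4)B 1/1 satisfied
(1,0)B 0/0 satisfied
(1,2)B 0/2 not
(1,3)A 1/3 not
(2,2)A 1/2 satisfied
(2,3)A 3/3 satisfied
(3,3)A 1/1 satisfied

(1,2), (1,3)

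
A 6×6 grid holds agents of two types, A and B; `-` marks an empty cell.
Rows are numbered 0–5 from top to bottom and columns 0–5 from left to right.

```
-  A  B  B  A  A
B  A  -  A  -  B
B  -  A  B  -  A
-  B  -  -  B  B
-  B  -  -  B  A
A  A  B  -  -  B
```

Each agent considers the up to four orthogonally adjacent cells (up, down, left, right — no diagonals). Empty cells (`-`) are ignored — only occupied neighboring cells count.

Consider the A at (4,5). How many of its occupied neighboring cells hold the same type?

0

Occupied neighbors of (4,5): (3,5)=B, (5,5)=B, (4,4)=B.
Same type (A): 0 of 3.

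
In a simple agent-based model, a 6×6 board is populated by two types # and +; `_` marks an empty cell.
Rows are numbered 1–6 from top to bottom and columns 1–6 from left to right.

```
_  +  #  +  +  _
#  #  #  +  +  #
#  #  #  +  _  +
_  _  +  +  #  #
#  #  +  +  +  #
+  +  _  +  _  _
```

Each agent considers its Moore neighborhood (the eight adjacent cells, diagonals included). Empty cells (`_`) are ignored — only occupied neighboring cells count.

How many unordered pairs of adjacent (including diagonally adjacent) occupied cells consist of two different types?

Scan each occupied cell's neighbors to the right and below (and the two forward diagonals) so each pair is counted once.
From row 1: 8 unlike of 15 pairs (running 8/15).
From row 2: 5 unlike of 18 pairs (running 13/33).
From row 3: 7 unlike of 11 pairs (running 20/44).
From row 4: 5 unlike of 14 pairs (running 25/58).
From row 5: 6 unlike of 13 pairs (running 31/71).
From row 6: 0 unlike of 1 pairs (running 31/72).
Total adjacent occupied pairs: 72; unlike-type pairs: 31.

31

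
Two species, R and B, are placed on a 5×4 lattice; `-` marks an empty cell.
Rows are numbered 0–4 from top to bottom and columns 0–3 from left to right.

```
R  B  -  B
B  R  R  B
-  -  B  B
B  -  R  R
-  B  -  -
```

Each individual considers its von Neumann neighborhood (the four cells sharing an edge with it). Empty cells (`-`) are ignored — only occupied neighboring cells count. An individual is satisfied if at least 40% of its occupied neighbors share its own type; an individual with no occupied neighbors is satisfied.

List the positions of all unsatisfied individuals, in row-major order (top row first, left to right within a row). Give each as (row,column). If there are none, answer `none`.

(0,0)R 0/2 ✗
(0,1)B 0/2 ✗
(0,3)B 1/1 ✓
(1,0)B 0/2 ✗
(1,1)R 1/3 ✗
(1,2)R 1/3 ✗
(1,3)B 2/3 ✓
(2,2)B 1/3 ✗
(2,3)B 2/3 ✓
(3,0)B 0/0 ✓
(3,2)R 1/2 ✓
(3,3)R 1/2 ✓
(4,1)B 0/0 ✓

(0,0), (0,1), (1,0), (1,1), (1,2), (2,2)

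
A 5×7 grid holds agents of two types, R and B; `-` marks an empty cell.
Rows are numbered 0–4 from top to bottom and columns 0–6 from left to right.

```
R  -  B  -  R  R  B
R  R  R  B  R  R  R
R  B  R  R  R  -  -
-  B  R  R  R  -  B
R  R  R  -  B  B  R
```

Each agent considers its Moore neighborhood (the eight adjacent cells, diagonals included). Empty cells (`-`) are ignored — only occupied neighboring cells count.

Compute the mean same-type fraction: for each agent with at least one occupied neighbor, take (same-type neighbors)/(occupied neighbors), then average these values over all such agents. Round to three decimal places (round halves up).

(0,0)R 2/2
(0,2)B 1/3
(0,4)R 3/4
(0,5)R 4/5
(0,6)B 0/3
(1,0)R 3/4
(1,1)R 5/7
(1,2)R 3/6
(1,3)B 1/7
(1,4)R 5/6
(1,5)R 5/6
(1,6)R 2/3
(2,0)R 2/4
(2,1)B 1/7
(2,2)R 5/8
(2,3)R 7/8
(2,4)R 5/6
(3,1)B 1/7
(3,2)R 5/7
(3,3)R 6/7
(3,4)R 3/5
(3,6)B 1/2
(4,0)R 1/2
(4,1)R 3/4
(4,2)R 3/4
(4,4)B 1/3
(4,5)B 2/4
(4,6)R 0/2
Sum over 28 agents: 2/2 + 1/3 + 3/4 + 4/5 + 0/3 + 3/4 + 5/7 + 3/6 + 1/7 + 5/6 + 5/6 + 2/3 + 2/4 + 1/7 + 5/8 + 7/8 + 5/6 + 1/7 + 5/7 + 6/7 + 3/5 + 1/2 + 1/2 + 3/4 + 3/4 + 1/3 + 2/4 + 0/2 = 3349/210; mean = 3349/210 ÷ 28 = 3349/5880 = 0.569557… → 0.570.

0.570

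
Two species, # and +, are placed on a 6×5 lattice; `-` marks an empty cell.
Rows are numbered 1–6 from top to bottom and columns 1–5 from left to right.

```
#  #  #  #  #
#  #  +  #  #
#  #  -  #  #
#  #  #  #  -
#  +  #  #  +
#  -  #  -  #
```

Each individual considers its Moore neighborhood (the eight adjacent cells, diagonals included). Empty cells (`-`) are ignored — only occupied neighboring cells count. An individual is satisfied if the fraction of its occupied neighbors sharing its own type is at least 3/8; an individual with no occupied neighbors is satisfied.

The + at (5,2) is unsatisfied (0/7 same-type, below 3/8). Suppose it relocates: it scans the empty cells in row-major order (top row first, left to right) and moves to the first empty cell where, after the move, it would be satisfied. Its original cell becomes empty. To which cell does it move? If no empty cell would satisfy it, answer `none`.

none

Vacating (5,2). Empty cells in order:
  (3,3): 1/8 same-type → still unsatisfied.
  (4,5): 1/5 same-type → still unsatisfied.
  (6,2): 0/4 same-type → still unsatisfied.
  (6,4): 1/5 same-type → still unsatisfied.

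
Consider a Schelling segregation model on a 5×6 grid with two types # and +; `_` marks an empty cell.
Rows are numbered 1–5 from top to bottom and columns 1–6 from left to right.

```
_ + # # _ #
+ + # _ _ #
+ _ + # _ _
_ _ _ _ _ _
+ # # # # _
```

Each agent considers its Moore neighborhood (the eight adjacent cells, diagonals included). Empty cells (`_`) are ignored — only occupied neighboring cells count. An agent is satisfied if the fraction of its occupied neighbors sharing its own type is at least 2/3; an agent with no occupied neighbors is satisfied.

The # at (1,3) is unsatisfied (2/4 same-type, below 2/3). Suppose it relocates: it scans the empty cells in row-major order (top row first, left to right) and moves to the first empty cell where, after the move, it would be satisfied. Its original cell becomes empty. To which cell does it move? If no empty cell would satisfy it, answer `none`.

Vacating (1,3). Empty cells in order:
  (1,1): 0/3 same-type → still unsatisfied.
  (1,5): 3/3 same-type → satisfied — stop here.

(1,5)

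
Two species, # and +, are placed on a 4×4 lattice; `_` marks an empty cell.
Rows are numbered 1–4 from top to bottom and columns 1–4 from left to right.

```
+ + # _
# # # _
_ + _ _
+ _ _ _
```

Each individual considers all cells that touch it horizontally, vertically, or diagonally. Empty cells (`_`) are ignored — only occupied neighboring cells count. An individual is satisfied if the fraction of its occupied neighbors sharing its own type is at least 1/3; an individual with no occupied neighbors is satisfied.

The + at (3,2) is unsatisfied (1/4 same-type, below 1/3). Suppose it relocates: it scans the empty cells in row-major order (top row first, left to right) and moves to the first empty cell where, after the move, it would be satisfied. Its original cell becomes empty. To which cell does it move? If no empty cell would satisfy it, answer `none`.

(3,1)

Vacating (3,2). Empty cells in order:
  (1,4): 0/2 same-type → still unsatisfied.
  (2,4): 0/2 same-type → still unsatisfied.
  (3,1): 1/3 same-type → satisfied — stop here.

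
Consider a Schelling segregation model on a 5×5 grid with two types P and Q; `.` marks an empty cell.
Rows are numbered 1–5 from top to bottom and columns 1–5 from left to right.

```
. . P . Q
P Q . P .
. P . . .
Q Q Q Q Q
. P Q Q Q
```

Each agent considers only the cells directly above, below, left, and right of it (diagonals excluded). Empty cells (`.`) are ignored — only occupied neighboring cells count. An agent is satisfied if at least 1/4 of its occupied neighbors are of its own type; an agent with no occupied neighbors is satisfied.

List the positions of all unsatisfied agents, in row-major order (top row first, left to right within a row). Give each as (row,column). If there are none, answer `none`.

(2,1), (2,2), (3,2), (5,2)

(1,3)P 0/0 ok
(1,5)Q 0/0 ok
(2,1)P 0/1 unhappy
(2,2)Q 0/2 unhappy
(2,4)P 0/0 ok
(3,2)P 0/2 unhappy
(4,1)Q 1/1 ok
(4,2)Q 2/4 ok
(4,3)Q 3/3 ok
(4,4)Q 3/3 ok
(4,5)Q 2/2 ok
(5,2)P 0/2 unhappy
(5,3)Q 2/3 ok
(5,4)Q 3/3 ok
(5,5)Q 2/2 ok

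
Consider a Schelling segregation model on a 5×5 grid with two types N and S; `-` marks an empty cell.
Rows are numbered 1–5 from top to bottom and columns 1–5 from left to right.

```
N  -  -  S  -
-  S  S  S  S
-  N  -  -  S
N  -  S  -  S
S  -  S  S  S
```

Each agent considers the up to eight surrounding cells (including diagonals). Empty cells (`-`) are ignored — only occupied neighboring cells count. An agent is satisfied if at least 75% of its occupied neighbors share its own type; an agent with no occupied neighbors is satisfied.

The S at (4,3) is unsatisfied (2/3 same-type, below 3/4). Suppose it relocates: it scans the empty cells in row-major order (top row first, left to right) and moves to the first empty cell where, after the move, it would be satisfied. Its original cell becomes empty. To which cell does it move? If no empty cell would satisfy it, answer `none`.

Vacating (4,3). Empty cells in order:
  (1,2): 2/3 same-type → still unsatisfied.
  (1,3): 4/4 same-type → satisfied — stop here.

(1,3)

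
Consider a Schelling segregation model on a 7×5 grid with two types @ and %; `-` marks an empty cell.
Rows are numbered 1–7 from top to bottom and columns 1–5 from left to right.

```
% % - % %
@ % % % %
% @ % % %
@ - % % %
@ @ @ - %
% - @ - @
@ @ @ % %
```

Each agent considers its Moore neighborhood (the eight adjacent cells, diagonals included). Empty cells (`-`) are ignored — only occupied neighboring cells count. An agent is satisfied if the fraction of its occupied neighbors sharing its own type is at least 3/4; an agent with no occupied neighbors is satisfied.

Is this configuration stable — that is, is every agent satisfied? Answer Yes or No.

No

Row 1: (1,1)% 2/3 ✗ · (1,2)% 3/4 ✓ · (1,4)% 4/4 ✓ · (1,5)% 3/3 ✓
Row 2: (2,1)@ 1/5 ✗ · (2,2)% 5/7 ✗ · (2,3)% 6/7 ✓ · (2,4)% 7/7 ✓ · (2,5)% 5/5 ✓
Row 3: (3,1)% 1/4 ✗ · (3,2)@ 2/7 ✗ · (3,3)% 6/7 ✓ · (3,4)% 8/8 ✓ · (3,5)% 5/5 ✓
Row 4: (4,1)@ 3/4 ✓ · (4,3)% 3/6 ✗ · (4,4)% 6/7 ✓ · (4,5)% 4/4 ✓
Row 5: (5,1)@ 2/3 ✗ · (5,2)@ 4/6 ✗ · (5,3)@ 2/4 ✗ · (5,5)% 2/3 ✗
Row 6: (6,1)% 0/4 ✗ · (6,3)@ 4/5 ✓ · (6,5)@ 0/3 ✗
Row 7: (7,1)@ 1/2 ✗ · (7,2)@ 3/4 ✓ · (7,3)@ 2/3 ✗ · (7,4)% 1/4 ✗ · (7,5)% 1/2 ✗
For instance (1,1) has only 2/3 same-type neighbors, below 3/4.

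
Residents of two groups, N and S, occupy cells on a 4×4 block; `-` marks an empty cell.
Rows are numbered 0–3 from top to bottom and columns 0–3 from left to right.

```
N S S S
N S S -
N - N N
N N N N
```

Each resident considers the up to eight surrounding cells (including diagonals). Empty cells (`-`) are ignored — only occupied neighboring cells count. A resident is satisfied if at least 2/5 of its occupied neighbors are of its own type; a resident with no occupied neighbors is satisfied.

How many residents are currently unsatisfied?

Row 0: (0,0)N 1/3 unhappy · (0,1)S 3/5 ok · (0,2)S 4/4 ok · (0,3)S 2/2 ok
Row 1: (1,0)N 2/4 ok · (1,1)S 3/7 ok · (1,2)S 4/6 ok
Row 2: (2,0)N 3/4 ok · (2,2)N 4/6 ok · (2,3)N 3/4 ok
Row 3: (3,0)N 2/2 ok · (3,1)N 4/4 ok · (3,2)N 4/4 ok · (3,3)N 3/3 ok
Unsatisfied: (0,0) — 1 in total.

1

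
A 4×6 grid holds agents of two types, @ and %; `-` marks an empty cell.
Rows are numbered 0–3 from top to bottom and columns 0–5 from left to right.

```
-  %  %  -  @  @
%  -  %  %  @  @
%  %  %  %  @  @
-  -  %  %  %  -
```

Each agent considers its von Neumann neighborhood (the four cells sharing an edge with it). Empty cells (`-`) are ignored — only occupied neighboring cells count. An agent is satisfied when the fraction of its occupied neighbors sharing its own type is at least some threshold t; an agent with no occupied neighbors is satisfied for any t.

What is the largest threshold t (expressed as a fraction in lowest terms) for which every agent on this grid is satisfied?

1/2

(0,1)% 1/1
(0,2)% 2/2
(0,4)@ 2/2
(0,5)@ 2/2
(1,0)% 1/1
(1,2)% 3/3
(1,3)% 2/3
(1,4)@ 3/4
(1,5)@ 3/3
(2,0)% 2/2
(2,1)% 2/2
(2,2)% 4/4
(2,3)% 3/4
(2,4)@ 2/4
(2,5)@ 2/2
(3,2)% 2/2
(3,3)% 3/3
(3,4)% 1/2
The smallest same-type fraction is 2/4 at (2,4), which reduces to 1/2. Any threshold above that leaves this agent unsatisfied.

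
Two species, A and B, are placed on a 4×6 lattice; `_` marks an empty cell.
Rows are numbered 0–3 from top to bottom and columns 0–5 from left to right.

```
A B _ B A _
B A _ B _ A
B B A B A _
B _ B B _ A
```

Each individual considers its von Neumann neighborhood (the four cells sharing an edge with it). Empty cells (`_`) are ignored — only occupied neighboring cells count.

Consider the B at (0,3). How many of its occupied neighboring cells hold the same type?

Occupied neighbors of (0,3): (1,3)=B, (0,4)=A.
Same type (B): 1 of 2.

1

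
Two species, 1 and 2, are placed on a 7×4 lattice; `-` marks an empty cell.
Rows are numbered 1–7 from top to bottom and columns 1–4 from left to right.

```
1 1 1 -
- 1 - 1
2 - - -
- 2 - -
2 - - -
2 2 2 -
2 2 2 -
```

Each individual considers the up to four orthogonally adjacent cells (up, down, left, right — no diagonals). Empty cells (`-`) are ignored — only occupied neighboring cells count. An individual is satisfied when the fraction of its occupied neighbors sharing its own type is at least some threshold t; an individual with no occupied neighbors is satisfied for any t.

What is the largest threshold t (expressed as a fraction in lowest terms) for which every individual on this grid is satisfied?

1/1

Row 1: (1,1)1 1/1 · (1,2)1 3/3 · (1,3)1 1/1
Row 2: (2,2)1 1/1 · (2,4)1 — no occupied neighbors
Row 3: (3,1)2 — no occupied neighbors
Row 4: (4,2)2 — no occupied neighbors
Row 5: (5,1)2 1/1
Row 6: (6,1)2 3/3 · (6,2)2 3/3 · (6,3)2 2/2
Row 7: (7,1)2 2/2 · (7,2)2 3/3 · (7,3)2 2/2
The smallest same-type fraction is 1/1 at (1,1), which reduces to 1/1. Any threshold above that leaves this individual unsatisfied.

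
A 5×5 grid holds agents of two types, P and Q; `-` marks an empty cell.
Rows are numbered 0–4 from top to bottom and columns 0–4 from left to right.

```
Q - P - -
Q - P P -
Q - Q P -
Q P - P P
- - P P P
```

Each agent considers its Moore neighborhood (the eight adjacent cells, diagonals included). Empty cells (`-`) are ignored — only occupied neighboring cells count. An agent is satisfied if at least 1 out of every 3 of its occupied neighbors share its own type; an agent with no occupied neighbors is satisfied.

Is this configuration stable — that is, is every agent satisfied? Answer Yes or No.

No

(0,0)Q 1/1 satisfied
(0,2)P 2/2 satisfied
(1,0)Q 2/2 satisfied
(1,2)P 3/4 satisfied
(1,3)P 3/4 satisfied
(2,0)Q 2/3 satisfied
(2,2)Q 0/5 not
(2,3)P 4/5 satisfied
(3,0)Q 1/2 satisfied
(3,1)P 1/4 not
(3,3)P 5/6 satisfied
(3,4)P 4/4 satisfied
(4,2)P 3/3 satisfied
(4,3)P 4/4 satisfied
(4,4)P 3/3 satisfied
For instance (2,2) has only 0/5 same-type neighbors, below 1/3.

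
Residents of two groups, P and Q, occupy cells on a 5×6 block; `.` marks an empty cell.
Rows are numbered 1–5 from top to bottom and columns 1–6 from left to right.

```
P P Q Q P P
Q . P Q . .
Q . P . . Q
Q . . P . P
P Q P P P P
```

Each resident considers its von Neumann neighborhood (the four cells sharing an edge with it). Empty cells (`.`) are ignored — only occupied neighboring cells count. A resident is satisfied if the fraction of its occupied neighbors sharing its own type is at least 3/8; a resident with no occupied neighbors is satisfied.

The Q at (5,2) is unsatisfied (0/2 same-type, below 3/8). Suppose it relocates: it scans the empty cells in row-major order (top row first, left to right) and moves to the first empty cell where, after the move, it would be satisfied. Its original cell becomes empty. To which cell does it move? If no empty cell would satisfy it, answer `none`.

(2,5)

Vacating (5,2). Empty cells in order:
  (2,2): 1/3 same-type → still unsatisfied.
  (2,5): 1/2 same-type → satisfied — stop here.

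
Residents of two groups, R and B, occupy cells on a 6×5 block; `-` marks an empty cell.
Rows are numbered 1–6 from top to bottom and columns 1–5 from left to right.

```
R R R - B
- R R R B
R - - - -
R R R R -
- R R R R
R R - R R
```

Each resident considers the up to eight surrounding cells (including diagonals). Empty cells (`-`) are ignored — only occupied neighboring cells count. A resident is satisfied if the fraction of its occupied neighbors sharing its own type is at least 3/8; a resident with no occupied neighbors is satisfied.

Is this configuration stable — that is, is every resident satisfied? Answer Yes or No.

Row 1: (1,1)R 2/2 satisfied · (1,2)R 4/4 satisfied · (1,3)R 4/4 satisfied · (1,5)B 1/2 satisfied
Row 2: (2,2)R 5/5 satisfied · (2,3)R 4/4 satisfied · (2,4)R 2/4 satisfied · (2,5)B 1/2 satisfied
Row 3: (3,1)R 3/3 satisfied
Row 4: (4,1)R 3/3 satisfied · (4,2)R 5/5 satisfied · (4,3)R 5/5 satisfied · (4,4)R 4/4 satisfied
Row 5: (5,2)R 6/6 satisfied · (5,3)R 7/7 satisfied · (5,4)R 6/6 satisfied · (5,5)R 4/4 satisfied
Row 6: (6,1)R 2/2 satisfied · (6,2)R 3/3 satisfied · (6,4)R 4/4 satisfied · (6,5)R 3/3 satisfied
All meet the threshold, so the configuration is stable.

Yes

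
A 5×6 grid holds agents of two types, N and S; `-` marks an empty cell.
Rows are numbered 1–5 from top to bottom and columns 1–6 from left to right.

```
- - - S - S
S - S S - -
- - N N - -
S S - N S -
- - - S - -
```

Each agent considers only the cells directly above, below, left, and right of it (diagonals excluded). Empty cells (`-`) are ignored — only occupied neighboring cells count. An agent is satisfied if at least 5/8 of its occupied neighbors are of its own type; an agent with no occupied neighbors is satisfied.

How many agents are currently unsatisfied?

(1,4)S 1/1 ✓
(1,6)S 0/0 ✓
(2,1)S 0/0 ✓
(2,3)S 1/2 ✗
(2,4)S 2/3 ✓
(3,3)N 1/2 ✗
(3,4)N 2/3 ✓
(4,1)S 1/1 ✓
(4,2)S 1/1 ✓
(4,4)N 1/3 ✗
(4,5)S 0/1 ✗
(5,4)S 0/1 ✗
Unsatisfied: (2,3), (3,3), (4,4), (4,5), (5,4) — 5 in total.

5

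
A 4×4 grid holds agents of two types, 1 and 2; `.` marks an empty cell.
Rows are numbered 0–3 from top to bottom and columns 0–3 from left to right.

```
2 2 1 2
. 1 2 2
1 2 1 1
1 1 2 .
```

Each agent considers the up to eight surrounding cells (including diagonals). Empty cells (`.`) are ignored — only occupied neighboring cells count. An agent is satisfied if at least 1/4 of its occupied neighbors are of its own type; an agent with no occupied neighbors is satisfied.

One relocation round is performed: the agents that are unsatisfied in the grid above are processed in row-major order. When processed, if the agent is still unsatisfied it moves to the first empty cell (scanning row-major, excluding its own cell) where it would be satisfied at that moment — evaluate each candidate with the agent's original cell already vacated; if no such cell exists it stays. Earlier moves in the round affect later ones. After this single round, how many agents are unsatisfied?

0

Initially unsatisfied (in order): (0,2).
  (0,2) → (1,0).
Resulting grid:
2 2 . 2
1 1 2 2
1 2 1 1
1 1 2 .
All satisfied now.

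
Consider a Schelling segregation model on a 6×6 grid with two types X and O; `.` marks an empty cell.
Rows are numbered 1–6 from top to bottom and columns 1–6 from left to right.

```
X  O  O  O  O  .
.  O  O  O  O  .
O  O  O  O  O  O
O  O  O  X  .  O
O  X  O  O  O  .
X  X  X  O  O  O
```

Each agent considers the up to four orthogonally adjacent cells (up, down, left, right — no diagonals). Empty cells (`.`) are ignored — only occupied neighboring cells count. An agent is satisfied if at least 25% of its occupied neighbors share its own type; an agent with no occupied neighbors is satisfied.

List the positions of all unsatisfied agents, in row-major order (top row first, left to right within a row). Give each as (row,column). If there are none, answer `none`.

Row 1: (1,1)X 0/1 not · (1,2)O 2/3 satisfied · (1,3)O 3/3 satisfied · (1,4)O 3/3 satisfied · (1,5)O 2/2 satisfied
Row 2: (2,2)O 3/3 satisfied · (2,3)O 4/4 satisfied · (2,4)O 4/4 satisfied · (2,5)O 3/3 satisfied
Row 3: (3,1)O 2/2 satisfied · (3,2)O 4/4 satisfied · (3,3)O 4/4 satisfied · (3,4)O 3/4 satisfied · (3,5)O 3/3 satisfied · (3,6)O 2/2 satisfied
Row 4: (4,1)O 3/3 satisfied · (4,2)O 3/4 satisfied · (4,3)O 3/4 satisfied · (4,4)X 0/3 not · (4,6)O 1/1 satisfied
Row 5: (5,1)O 1/3 satisfied · (5,2)X 1/4 satisfied · (5,3)O 2/4 satisfied · (5,4)O 3/4 satisfied · (5,5)O 2/2 satisfied
Row 6: (6,1)X 1/2 satisfied · (6,2)X 3/3 satisfied · (6,3)X 1/3 satisfied · (6,4)O 2/3 satisfied · (6,5)O 3/3 satisfied · (6,6)O 1/1 satisfied

(1,1), (4,4)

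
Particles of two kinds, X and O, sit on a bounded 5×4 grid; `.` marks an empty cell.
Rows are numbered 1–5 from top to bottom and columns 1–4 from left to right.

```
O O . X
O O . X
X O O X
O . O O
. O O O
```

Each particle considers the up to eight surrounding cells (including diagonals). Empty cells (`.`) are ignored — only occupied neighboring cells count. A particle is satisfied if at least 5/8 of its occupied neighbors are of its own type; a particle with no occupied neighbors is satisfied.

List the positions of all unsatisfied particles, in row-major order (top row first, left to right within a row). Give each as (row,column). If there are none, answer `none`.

Row 1: (1,1)O 3/3 ok · (1,2)O 3/3 ok · (1,4)X 1/1 ok
Row 2: (2,1)O 4/5 ok · (2,2)O 5/6 ok · (2,4)X 2/3 ok
Row 3: (3,1)X 0/4 unhappy · (3,2)O 5/6 ok · (3,3)O 4/6 ok · (3,4)X 1/4 unhappy
Row 4: (4,1)O 2/3 ok · (4,3)O 6/7 ok · (4,4)O 4/5 ok
Row 5: (5,2)O 3/3 ok · (5,3)O 4/4 ok · (5,4)O 3/3 ok

(3,1), (3,4)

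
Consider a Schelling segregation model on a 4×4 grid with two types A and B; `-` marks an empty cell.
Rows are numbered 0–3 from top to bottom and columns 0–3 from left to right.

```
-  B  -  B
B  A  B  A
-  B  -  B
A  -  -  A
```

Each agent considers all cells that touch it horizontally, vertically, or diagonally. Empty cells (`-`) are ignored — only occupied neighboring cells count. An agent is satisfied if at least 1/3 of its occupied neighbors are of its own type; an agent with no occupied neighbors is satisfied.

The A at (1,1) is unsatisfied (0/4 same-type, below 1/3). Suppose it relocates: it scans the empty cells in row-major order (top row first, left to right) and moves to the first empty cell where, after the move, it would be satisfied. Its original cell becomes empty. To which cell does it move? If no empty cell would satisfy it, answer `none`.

Vacating (1,1). Empty cells in order:
  (0,0): 0/2 same-type → still unsatisfied.
  (0,2): 1/4 same-type → still unsatisfied.
  (2,0): 1/3 same-type → satisfied — stop here.

(2,0)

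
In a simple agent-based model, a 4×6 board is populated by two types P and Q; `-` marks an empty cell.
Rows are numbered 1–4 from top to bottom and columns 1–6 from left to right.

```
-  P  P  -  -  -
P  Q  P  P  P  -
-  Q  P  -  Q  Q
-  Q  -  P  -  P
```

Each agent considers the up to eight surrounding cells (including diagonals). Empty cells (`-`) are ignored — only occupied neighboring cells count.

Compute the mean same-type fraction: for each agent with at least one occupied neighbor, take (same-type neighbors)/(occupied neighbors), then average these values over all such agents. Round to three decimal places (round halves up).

0.445

(1,2)P 3/4
(1,3)P 3/4
(2,1)P 1/3
(2,2)Q 1/6
(2,3)P 4/6
(2,4)P 4/5
(2,5)P 1/3
(3,2)Q 2/5
(3,3)P 3/6
(3,5)Q 1/5
(3,6)Q 1/3
(4,2)Q 1/2
(4,4)P 1/2
(4,6)P 0/2
Sum over 14 agents: 3/4 + 3/4 + 1/3 + 1/6 + 4/6 + 4/5 + 1/3 + 2/5 + 3/6 + 1/5 + 1/3 + 1/2 + 1/2 + 0/2 = 187/30; mean = 187/30 ÷ 14 = 187/420 = 0.445238… → 0.445.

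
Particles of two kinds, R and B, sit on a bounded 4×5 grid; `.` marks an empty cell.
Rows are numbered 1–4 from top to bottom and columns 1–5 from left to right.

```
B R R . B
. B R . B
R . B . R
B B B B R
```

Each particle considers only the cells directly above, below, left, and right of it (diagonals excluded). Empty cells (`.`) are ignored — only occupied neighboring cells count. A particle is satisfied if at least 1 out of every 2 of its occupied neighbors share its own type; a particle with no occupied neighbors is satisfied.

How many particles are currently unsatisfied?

5

(1,1)B 0/1 not
(1,2)R 1/3 not
(1,3)R 2/2 satisfied
(1,5)B 1/1 satisfied
(2,2)B 0/2 not
(2,3)R 1/3 not
(2,5)B 1/2 satisfied
(3,1)R 0/1 not
(3,3)B 1/2 satisfied
(3,5)R 1/2 satisfied
(4,1)B 1/2 satisfied
(4,2)B 2/2 satisfied
(4,3)B 3/3 satisfied
(4,4)B 1/2 satisfied
(4,5)R 1/2 satisfied
Unsatisfied: (1,1), (1,2), (2,2), (2,3), (3,1) — 5 in total.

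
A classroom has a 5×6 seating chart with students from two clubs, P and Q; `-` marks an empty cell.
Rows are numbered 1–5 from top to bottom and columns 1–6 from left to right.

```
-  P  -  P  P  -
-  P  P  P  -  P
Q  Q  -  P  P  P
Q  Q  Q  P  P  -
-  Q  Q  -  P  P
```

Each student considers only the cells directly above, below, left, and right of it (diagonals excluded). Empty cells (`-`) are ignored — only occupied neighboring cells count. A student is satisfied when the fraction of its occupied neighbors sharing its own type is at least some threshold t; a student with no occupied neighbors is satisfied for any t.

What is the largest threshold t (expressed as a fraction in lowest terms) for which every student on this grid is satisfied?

2/3

Row 1: (1,2)P 1/1 · (1,4)P 2/2 · (1,5)P 1/1
Row 2: (2,2)P 2/3 · (2,3)P 2/2 · (2,4)P 3/3 · (2,6)P 1/1
Row 3: (3,1)Q 2/2 · (3,2)Q 2/3 · (3,4)P 3/3 · (3,5)P 3/3 · (3,6)P 2/2
Row 4: (4,1)Q 2/2 · (4,2)Q 4/4 · (4,3)Q 2/3 · (4,4)P 2/3 · (4,5)P 3/3
Row 5: (5,2)Q 2/2 · (5,3)Q 2/2 · (5,5)P 2/2 · (5,6)P 1/1
The smallest same-type fraction is 2/3 at (2,2), which reduces to 2/3. Any threshold above that leaves this student unsatisfied.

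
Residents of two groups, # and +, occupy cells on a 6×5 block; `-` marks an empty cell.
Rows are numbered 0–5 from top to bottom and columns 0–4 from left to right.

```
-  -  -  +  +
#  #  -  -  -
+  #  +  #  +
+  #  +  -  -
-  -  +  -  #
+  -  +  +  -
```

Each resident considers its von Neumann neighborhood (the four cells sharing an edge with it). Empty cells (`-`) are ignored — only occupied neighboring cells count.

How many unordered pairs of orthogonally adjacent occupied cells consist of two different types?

7

Scan each occupied cell's neighbors to the right and below so each pair is counted once.
From row 0: 0 unlike of 1 pairs (running 0/1).
From row 1: 1 unlike of 3 pairs (running 1/4).
From row 2: 4 unlike of 7 pairs (running 5/11).
From row 3: 2 unlike of 3 pairs (running 7/14).
From row 4: 0 unlike of 1 pairs (running 7/15).
From row 5: 0 unlike of 1 pairs (running 7/16).
Total adjacent occupied pairs: 16; unlike-type pairs: 7.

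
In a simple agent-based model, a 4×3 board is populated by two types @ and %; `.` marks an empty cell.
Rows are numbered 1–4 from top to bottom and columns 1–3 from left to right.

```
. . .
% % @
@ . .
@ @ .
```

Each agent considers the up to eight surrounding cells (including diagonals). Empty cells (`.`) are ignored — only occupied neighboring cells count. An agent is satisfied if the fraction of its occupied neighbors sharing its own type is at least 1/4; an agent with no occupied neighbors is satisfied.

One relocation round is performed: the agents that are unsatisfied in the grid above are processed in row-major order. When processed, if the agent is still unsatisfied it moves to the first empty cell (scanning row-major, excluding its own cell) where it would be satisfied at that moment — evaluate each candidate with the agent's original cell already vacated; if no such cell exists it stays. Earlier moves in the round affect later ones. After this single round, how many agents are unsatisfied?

Initially unsatisfied (in order): (2,3).
  (2,3) → (3,2).
Resulting grid:
. . .
% % .
@ @ .
@ @ .
All satisfied now.

0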